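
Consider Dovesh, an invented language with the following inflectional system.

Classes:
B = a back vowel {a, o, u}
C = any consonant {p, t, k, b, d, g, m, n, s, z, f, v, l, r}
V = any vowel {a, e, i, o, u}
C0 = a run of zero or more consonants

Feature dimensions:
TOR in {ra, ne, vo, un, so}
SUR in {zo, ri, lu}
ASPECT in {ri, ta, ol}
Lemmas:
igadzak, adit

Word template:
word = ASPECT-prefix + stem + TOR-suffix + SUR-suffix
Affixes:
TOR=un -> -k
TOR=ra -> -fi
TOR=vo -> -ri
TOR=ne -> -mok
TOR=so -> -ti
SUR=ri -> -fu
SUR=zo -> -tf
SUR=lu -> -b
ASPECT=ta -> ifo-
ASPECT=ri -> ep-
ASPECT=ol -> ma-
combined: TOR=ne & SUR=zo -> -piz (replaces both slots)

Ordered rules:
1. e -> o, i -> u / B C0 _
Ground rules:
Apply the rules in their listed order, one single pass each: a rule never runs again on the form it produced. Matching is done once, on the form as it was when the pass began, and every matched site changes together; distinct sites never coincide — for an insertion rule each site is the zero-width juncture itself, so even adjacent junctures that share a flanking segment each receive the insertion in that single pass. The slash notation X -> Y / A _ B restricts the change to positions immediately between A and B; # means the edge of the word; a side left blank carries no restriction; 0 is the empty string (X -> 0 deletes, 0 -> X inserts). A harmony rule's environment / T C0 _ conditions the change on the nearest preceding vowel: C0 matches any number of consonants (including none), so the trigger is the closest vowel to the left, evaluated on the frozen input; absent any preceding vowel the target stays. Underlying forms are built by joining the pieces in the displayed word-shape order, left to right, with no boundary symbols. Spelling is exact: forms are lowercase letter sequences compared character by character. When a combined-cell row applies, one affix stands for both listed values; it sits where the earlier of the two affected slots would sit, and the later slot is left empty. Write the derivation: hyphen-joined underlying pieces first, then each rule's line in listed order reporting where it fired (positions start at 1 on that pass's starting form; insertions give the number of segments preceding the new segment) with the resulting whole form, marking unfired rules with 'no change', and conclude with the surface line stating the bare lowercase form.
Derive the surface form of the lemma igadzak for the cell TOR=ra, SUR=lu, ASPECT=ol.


underlying: ma-igadzak-fi-b
1. e -> o, i -> u / B C0 _: fires at position(s) 3, 11: maugadzakfub
surface: maugadzakfub


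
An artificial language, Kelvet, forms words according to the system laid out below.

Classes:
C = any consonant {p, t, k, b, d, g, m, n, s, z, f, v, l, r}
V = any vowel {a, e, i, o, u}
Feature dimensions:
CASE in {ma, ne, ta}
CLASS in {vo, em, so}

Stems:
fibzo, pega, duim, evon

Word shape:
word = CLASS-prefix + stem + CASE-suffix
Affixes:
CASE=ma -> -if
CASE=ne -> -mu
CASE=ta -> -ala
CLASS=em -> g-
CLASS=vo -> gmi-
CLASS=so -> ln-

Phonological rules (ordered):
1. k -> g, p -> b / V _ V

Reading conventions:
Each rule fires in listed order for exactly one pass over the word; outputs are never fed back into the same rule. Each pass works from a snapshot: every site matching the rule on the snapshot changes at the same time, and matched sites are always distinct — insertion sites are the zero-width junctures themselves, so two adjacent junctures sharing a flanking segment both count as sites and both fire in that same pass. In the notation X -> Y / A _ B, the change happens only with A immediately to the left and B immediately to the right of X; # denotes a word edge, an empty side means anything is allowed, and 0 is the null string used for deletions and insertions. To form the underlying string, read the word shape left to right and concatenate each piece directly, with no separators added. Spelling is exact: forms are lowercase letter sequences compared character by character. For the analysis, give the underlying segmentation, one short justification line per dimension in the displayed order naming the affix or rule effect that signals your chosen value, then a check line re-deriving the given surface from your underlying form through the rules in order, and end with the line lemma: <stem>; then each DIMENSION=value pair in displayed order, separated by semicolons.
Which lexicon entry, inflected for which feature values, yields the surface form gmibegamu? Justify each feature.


underlying: gmi-pega-mu
CASE=ne - signalled by the affix -mu
CLASS=vo - signalled by the affix gmi-
check: gmipegamu -> gmibegamu
lemma: pega; CASE=ne; CLASS=vo


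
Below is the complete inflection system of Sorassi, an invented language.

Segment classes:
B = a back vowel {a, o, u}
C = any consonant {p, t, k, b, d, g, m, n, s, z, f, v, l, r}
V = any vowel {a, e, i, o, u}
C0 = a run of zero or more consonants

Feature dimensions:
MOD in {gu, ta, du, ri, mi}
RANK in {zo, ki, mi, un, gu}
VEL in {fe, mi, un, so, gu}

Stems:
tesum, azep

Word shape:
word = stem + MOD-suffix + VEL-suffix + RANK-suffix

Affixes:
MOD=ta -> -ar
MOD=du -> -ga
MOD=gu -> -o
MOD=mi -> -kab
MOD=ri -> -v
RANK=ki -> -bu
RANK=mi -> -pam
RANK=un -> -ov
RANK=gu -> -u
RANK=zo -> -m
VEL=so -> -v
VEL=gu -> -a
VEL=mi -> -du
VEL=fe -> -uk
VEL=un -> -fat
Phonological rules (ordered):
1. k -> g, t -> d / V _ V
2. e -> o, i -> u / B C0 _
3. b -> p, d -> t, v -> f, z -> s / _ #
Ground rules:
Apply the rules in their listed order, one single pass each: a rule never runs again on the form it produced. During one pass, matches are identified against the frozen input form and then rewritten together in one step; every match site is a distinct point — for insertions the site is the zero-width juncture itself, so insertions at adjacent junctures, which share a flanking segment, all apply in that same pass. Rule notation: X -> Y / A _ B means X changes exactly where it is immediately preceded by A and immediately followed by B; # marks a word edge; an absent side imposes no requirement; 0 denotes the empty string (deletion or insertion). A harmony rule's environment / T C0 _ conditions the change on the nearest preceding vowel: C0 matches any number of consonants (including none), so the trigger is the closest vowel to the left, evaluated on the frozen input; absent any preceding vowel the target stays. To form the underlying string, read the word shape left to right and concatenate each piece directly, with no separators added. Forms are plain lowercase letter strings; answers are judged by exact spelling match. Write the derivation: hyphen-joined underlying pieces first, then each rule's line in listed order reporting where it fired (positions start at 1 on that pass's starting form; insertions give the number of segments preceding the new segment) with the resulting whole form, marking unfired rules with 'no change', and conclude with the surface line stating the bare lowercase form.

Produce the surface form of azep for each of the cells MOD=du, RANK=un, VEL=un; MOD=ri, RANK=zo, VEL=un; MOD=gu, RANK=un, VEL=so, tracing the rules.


cell MOD=du, RANK=un, VEL=un:
underlying: azep-ga-fat-ov
1. k -> g, t -> d / V _ V: fires at position(s) 9: azepgafadov
2. e -> o, i -> u / B C0 _: fires at position(s) 3: azopgafadov
3. b -> p, d -> t, v -> f, z -> s / _ #: fires at position(s) 11: azopgafadof
surface: azopgafadof

cell MOD=ri, RANK=zo, VEL=un:
underlying: azep-v-fat-m
1. k -> g, t -> d / V _ V: no change
2. e -> o, i -> u / B C0 _: fires at position(s) 3: azopvfatm
3. b -> p, d -> t, v -> f, z -> s / _ #: no change
surface: azopvfatm

cell MOD=gu, RANK=un, VEL=so:
underlying: azep-o-v-ov
1. k -> g, t -> d / V _ V: no change
2. e -> o, i -> u / B C0 _: fires at position(s) 3: azopovov
3. b -> p, d -> t, v -> f, z -> s / _ #: fires at position(s) 8: azopovof
surface: azopovof


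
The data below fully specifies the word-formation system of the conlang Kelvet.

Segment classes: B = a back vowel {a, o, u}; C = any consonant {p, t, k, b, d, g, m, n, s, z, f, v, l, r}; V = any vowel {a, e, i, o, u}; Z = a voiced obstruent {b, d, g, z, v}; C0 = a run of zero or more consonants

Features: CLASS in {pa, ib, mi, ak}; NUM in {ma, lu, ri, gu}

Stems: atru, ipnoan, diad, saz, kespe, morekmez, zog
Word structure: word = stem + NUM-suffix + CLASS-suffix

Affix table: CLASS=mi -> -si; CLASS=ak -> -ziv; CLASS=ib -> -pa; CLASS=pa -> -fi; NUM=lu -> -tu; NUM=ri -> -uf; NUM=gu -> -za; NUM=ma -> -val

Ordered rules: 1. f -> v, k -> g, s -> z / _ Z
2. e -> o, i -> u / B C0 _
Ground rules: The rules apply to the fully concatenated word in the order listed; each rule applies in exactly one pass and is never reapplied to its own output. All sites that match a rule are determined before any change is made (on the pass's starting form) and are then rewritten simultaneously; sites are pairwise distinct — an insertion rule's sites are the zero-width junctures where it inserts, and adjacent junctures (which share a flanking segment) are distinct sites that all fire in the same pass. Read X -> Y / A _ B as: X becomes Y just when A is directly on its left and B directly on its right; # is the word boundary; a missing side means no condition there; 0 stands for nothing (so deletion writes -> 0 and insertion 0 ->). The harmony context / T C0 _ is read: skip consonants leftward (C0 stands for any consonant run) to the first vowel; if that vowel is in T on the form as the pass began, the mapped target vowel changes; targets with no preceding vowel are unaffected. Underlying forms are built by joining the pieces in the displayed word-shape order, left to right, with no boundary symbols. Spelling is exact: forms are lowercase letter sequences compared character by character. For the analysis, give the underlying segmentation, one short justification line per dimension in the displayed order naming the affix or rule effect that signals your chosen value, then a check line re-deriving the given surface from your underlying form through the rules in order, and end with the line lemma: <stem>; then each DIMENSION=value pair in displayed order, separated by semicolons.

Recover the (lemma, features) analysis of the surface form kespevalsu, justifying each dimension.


underlying: kespe-val-si
CLASS=mi - signalled by the affix -si
NUM=ma - signalled by the affix -val
check: kespevalsi -> kespevalsi -> kespevalsu
lemma: kespe; CLASS=mi; NUM=ma


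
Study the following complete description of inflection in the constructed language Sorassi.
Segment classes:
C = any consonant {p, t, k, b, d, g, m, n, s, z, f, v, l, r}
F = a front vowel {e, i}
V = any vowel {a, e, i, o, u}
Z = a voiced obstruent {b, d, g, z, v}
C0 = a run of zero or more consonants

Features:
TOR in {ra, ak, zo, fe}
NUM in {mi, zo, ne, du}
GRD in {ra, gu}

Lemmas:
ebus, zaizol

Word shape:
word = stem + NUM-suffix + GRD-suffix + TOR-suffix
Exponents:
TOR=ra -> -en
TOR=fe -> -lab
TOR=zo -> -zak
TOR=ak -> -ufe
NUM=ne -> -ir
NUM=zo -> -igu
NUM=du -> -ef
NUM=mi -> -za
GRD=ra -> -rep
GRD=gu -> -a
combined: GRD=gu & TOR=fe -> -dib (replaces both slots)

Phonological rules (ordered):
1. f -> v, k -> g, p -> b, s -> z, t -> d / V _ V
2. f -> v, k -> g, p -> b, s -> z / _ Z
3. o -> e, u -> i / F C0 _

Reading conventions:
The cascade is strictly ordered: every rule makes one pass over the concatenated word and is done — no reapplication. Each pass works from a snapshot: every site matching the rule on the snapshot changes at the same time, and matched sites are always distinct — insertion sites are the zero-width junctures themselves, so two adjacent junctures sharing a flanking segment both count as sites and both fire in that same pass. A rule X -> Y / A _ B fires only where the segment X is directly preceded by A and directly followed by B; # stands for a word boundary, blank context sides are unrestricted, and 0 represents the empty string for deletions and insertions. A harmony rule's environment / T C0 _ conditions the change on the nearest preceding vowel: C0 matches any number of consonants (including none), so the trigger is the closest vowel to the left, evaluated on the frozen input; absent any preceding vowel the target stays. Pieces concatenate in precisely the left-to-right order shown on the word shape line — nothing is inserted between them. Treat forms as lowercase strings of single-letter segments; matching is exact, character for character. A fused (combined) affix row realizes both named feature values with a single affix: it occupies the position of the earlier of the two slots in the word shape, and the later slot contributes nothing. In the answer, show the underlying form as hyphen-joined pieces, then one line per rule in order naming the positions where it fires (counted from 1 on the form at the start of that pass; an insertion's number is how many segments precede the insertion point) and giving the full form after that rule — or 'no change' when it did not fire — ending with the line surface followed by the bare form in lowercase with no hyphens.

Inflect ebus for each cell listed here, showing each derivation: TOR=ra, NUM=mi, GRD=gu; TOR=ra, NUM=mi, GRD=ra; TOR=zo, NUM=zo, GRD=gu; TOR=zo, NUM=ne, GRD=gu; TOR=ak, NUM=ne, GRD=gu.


cell TOR=ra, NUM=mi, GRD=gu:
underlying: ebus-za-a-en
1. f -> v, k -> g, p -> b, s -> z, t -> d / V _ V: no change
2. f -> v, k -> g, p -> b, s -> z / _ Z: fires at position(s) 4: ebuzzaaen
3. o -> e, u -> i / F C0 _: fires at position(s) 3: ebizzaaen
surface: ebizzaaen

cell TOR=ra, NUM=mi, GRD=ra:
underlying: ebus-za-rep-en
1. f -> v, k -> g, p -> b, s -> z, t -> d / V _ V: fires at position(s) 9: ebuszareben
2. f -> v, k -> g, p -> b, s -> z / _ Z: fires at position(s) 4: ebuzzareben
3. o -> e, u -> i / F C0 _: fires at position(s) 3: ebizzareben
surface: ebizzareben

cell TOR=zo, NUM=zo, GRD=gu:
underlying: ebus-igu-a-zak
1. f -> v, k -> g, p -> b, s -> z, t -> d / V _ V: fires at position(s) 4: ebuziguazak
2. f -> v, k -> g, p -> b, s -> z / _ Z: no change
3. o -> e, u -> i / F C0 _: fires at position(s) 3, 7: ebizigiazak
surface: ebizigiazak

cell TOR=zo, NUM=ne, GRD=gu:
underlying: ebus-ir-a-zak
1. f -> v, k -> g, p -> b, s -> z, t -> d / V _ V: fires at position(s) 4: ebuzirazak
2. f -> v, k -> g, p -> b, s -> z / _ Z: no change
3. o -> e, u -> i / F C0 _: fires at position(s) 3: ebizirazak
surface: ebizirazak

cell TOR=ak, NUM=ne, GRD=gu:
underlying: ebus-ir-a-ufe
1. f -> v, k -> g, p -> b, s -> z, t -> d / V _ V: fires at position(s) 4, 9: ebuzirauve
2. f -> v, k -> g, p -> b, s -> z / _ Z: no change
3. o -> e, u -> i / F C0 _: fires at position(s) 3: ebizirauve
surface: ebizirauve


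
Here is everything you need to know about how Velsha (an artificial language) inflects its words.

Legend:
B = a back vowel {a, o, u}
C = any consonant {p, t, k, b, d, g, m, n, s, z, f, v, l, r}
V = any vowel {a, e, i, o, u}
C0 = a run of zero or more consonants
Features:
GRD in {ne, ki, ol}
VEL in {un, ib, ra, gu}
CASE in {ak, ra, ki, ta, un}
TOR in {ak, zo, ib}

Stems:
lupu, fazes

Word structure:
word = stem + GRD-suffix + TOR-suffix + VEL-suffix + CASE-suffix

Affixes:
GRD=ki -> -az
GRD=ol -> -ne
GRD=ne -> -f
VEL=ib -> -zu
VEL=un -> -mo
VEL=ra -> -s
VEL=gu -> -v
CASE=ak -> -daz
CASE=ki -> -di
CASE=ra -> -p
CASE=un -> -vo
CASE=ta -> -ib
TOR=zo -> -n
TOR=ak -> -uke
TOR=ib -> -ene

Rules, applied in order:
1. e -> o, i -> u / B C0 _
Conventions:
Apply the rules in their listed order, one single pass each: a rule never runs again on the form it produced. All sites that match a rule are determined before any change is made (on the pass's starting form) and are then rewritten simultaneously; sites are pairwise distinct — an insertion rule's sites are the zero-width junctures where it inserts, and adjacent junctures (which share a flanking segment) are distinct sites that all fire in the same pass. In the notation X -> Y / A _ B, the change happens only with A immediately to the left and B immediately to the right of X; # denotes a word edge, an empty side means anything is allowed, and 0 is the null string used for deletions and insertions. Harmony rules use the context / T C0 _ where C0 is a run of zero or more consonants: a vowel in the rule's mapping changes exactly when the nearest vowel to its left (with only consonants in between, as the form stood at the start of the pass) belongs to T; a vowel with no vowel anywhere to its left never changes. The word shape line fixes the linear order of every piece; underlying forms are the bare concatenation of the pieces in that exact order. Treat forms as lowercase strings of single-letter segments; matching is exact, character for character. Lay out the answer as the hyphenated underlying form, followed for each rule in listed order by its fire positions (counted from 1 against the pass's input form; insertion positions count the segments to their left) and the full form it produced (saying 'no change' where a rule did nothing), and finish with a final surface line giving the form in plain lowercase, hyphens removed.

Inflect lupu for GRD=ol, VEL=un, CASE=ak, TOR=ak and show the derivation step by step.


underlying: lupu-ne-uke-mo-daz
1. e -> o, i -> u / B C0 _: fires at position(s) 6, 9: lupunoukomodaz
surface: lupunoukomodaz


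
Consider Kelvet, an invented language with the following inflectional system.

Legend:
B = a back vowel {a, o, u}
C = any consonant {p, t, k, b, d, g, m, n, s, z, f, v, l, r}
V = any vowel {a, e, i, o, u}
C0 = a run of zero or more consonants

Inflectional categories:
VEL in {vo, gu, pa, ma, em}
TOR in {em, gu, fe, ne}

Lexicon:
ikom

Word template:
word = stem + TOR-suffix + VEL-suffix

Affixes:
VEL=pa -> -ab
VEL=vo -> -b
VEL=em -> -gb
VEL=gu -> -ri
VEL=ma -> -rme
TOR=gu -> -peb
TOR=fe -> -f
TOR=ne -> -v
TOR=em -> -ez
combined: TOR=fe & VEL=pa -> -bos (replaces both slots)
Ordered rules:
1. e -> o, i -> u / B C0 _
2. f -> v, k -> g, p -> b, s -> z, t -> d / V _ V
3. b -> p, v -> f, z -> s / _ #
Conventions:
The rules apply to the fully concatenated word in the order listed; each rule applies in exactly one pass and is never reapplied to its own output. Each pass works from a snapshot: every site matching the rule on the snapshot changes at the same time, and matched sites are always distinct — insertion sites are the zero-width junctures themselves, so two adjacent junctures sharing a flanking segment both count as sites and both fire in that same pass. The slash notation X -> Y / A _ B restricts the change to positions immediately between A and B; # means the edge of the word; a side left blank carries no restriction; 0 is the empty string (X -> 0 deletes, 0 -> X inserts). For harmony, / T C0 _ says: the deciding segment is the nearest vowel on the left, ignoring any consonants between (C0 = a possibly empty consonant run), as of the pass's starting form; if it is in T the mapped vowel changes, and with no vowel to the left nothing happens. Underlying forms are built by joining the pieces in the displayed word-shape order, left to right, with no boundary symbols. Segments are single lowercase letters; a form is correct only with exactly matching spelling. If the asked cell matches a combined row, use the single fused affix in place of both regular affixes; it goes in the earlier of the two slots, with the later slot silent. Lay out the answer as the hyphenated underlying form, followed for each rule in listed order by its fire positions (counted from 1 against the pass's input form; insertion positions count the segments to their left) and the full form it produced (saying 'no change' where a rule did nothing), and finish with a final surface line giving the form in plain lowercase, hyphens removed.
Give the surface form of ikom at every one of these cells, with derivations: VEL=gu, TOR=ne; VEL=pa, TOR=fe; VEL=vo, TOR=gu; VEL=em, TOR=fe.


cell VEL=gu, TOR=ne:
underlying: ikom-v-ri
1. e -> o, i -> u / B C0 _: fires at position(s) 7: ikomvru
2. f -> v, k -> g, p -> b, s -> z, t -> d / V _ V: fires at position(s) 2: igomvru
3. b -> p, v -> f, z -> s / _ #: no change
surface: igomvru

cell VEL=pa, TOR=fe:
underlying: ikom-bos
1. e -> o, i -> u / B C0 _: no change
2. f -> v, k -> g, p -> b, s -> z, t -> d / V _ V: fires at position(s) 2: igombos
3. b -> p, v -> f, z -> s / _ #: no change
surface: igombos

cell VEL=vo, TOR=gu:
underlying: ikom-peb-b
1. e -> o, i -> u / B C0 _: fires at position(s) 6: ikompobb
2. f -> v, k -> g, p -> b, s -> z, t -> d / V _ V: fires at position(s) 2: igompobb
3. b -> p, v -> f, z -> s / _ #: fires at position(s) 8: igompobp
surface: igompobp

cell VEL=em, TOR=fe:
underlying: ikom-f-gb
1. e -> o, i -> u / B C0 _: no change
2. f -> v, k -> g, p -> b, s -> z, t -> d / V _ V: fires at position(s) 2: igomfgb
3. b -> p, v -> f, z -> s / _ #: fires at position(s) 7: igomfgp
surface: igomfgp


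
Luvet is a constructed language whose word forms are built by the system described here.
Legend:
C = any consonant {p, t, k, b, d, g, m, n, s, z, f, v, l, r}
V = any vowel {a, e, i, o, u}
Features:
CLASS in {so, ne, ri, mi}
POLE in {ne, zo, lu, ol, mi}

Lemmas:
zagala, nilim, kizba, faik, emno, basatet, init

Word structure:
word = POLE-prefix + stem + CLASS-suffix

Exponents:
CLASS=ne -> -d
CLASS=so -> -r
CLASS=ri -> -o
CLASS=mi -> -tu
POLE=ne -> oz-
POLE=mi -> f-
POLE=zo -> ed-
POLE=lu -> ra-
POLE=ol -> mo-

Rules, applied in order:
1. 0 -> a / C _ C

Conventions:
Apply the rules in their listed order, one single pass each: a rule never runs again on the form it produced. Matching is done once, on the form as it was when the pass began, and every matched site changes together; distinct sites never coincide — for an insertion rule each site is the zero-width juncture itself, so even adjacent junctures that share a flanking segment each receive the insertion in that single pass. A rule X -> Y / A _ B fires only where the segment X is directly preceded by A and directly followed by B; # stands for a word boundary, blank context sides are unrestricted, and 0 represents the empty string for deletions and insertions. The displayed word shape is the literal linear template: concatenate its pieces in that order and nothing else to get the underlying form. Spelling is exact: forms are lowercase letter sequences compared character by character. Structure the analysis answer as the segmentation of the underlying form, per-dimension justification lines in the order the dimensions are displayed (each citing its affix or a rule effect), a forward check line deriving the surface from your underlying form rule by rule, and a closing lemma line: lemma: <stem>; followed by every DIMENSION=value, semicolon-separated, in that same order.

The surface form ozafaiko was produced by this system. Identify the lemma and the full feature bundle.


underlying: oz-faik-o
CLASS=ri - signalled by the affix -o
POLE=ne - signalled by the affix oz-
check: ozfaiko -> ozafaiko
lemma: faik; CLASS=ri; POLE=ne


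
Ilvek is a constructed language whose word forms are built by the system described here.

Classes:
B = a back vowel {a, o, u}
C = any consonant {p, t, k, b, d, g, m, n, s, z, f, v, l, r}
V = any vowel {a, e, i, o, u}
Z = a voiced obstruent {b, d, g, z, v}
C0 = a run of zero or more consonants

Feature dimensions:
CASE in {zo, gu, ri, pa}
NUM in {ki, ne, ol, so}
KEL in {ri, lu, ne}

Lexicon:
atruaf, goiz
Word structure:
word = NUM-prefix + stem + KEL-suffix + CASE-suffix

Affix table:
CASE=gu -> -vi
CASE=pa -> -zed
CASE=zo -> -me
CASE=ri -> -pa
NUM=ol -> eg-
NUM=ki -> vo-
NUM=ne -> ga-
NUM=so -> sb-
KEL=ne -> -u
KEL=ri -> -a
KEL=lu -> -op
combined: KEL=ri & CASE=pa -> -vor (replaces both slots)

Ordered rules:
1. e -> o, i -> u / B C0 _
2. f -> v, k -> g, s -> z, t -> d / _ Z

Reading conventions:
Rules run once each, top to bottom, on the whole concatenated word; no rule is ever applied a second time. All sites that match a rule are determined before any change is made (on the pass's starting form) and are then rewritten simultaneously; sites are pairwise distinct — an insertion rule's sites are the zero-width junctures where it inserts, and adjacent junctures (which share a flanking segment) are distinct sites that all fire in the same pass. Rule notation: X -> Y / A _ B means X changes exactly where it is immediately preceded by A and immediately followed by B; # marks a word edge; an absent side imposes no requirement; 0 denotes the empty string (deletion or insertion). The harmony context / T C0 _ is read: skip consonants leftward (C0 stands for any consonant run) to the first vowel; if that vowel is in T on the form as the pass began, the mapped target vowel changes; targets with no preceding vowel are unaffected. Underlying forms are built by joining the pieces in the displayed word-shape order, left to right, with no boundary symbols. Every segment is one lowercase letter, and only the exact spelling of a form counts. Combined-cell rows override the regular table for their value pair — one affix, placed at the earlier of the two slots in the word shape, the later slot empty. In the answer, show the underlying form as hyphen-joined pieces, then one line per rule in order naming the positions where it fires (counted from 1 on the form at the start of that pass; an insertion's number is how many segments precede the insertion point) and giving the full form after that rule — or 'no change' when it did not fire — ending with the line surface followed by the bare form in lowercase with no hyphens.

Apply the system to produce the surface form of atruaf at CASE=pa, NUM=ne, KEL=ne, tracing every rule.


underlying: ga-atruaf-u-zed
1. e -> o, i -> u / B C0 _: fires at position(s) 11: gaatruafuzod
2. f -> v, k -> g, s -> z, t -> d / _ Z: no change
surface: gaatruafuzod


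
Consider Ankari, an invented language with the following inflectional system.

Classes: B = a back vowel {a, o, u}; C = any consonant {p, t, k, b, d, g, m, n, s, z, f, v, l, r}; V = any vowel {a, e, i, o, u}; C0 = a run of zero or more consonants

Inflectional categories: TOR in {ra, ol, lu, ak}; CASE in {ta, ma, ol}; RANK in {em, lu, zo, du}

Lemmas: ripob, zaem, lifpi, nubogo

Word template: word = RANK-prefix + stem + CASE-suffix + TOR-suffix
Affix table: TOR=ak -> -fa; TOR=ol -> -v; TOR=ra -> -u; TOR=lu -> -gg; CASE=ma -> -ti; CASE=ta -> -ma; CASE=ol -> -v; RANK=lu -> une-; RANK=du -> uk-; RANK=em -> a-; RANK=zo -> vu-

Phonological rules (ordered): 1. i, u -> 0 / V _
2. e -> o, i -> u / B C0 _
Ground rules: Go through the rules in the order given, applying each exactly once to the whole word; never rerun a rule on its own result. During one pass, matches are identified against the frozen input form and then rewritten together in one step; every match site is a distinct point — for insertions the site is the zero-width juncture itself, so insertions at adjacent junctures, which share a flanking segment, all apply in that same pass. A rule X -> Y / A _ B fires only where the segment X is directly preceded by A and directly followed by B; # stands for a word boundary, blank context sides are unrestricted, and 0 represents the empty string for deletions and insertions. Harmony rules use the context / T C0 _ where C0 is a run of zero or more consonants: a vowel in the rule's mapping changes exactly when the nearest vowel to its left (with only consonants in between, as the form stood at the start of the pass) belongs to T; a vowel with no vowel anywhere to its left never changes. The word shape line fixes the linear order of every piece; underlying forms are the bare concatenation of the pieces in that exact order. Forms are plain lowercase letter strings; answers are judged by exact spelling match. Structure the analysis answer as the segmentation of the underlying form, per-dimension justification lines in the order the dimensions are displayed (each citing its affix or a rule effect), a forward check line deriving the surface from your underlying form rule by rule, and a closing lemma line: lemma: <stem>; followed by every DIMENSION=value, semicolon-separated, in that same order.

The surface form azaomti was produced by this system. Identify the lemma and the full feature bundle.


underlying: a-zaem-ti-u
TOR=ra - signalled by the affix -u
CASE=ma - signalled by the affix -ti
RANK=em - signalled by the affix a-
check: azaemtiu -> azaemti -> azaomti
lemma: zaem; TOR=ra; CASE=ma; RANK=em


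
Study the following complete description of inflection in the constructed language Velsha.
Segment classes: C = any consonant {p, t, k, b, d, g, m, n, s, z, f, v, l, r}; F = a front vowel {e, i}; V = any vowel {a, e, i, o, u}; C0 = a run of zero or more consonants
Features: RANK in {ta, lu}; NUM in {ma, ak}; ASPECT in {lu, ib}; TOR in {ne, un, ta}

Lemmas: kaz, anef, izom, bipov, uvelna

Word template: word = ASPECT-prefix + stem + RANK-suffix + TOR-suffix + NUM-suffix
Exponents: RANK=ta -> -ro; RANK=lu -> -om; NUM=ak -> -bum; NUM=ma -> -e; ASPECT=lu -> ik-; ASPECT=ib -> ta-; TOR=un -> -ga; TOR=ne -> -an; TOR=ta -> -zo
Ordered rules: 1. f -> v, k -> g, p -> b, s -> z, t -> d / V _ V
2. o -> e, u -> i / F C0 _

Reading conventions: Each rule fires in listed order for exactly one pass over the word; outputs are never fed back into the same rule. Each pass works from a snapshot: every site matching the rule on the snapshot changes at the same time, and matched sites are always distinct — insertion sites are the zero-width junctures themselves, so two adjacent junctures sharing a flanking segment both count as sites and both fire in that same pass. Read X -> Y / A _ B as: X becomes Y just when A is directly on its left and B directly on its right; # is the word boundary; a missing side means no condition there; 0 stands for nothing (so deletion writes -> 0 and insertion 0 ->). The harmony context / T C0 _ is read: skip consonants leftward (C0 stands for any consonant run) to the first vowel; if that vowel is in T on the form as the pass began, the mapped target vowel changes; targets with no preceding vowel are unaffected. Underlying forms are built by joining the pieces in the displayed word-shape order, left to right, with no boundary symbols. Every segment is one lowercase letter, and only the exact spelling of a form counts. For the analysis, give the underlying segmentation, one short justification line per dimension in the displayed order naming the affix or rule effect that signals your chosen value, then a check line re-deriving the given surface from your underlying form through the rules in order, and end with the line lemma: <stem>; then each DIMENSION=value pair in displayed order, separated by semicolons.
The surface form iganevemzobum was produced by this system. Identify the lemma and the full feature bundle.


underlying: ik-anef-om-zo-bum
RANK=lu - signalled by the affix -om
NUM=ak - signalled by the affix -bum
ASPECT=lu - signalled by the affix ik-
TOR=ta - signalled by the affix -zo
check: ikanefomzobum -> iganevomzobum -> iganevemzobum
lemma: anef; RANK=lu; NUM=ak; ASPECT=lu; TOR=ta


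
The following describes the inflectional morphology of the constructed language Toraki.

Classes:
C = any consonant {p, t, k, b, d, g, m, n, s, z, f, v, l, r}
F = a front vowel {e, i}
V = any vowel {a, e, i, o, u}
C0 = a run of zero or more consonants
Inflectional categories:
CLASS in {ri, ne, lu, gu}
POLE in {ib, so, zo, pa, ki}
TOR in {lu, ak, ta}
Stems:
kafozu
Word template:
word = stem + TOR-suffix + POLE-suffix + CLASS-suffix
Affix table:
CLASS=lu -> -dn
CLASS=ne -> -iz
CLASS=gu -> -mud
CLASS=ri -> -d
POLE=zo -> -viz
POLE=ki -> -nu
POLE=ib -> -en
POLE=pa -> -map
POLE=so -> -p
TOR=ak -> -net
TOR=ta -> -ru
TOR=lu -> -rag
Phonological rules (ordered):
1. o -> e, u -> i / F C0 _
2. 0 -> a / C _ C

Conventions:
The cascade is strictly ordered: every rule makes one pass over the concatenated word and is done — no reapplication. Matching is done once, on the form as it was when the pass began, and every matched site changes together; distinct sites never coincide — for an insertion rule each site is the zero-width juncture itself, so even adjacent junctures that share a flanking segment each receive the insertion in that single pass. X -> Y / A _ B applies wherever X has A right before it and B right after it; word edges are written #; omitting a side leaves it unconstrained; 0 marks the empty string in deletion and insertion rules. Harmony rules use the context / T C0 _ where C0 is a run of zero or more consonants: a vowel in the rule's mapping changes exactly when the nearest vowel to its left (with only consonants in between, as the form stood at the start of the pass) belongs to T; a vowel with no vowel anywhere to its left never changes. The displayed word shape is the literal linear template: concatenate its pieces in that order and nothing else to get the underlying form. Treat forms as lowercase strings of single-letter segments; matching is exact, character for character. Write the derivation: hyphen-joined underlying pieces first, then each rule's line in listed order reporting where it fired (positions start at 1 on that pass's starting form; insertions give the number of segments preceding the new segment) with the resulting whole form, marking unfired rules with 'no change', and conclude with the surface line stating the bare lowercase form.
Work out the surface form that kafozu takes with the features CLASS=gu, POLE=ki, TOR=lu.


underlying: kafozu-rag-nu-mud
1. o -> e, u -> i / F C0 _: no change
2. 0 -> a / C _ C: inserts after position(s) 9: kafozuraganumud
surface: kafozuraganumud


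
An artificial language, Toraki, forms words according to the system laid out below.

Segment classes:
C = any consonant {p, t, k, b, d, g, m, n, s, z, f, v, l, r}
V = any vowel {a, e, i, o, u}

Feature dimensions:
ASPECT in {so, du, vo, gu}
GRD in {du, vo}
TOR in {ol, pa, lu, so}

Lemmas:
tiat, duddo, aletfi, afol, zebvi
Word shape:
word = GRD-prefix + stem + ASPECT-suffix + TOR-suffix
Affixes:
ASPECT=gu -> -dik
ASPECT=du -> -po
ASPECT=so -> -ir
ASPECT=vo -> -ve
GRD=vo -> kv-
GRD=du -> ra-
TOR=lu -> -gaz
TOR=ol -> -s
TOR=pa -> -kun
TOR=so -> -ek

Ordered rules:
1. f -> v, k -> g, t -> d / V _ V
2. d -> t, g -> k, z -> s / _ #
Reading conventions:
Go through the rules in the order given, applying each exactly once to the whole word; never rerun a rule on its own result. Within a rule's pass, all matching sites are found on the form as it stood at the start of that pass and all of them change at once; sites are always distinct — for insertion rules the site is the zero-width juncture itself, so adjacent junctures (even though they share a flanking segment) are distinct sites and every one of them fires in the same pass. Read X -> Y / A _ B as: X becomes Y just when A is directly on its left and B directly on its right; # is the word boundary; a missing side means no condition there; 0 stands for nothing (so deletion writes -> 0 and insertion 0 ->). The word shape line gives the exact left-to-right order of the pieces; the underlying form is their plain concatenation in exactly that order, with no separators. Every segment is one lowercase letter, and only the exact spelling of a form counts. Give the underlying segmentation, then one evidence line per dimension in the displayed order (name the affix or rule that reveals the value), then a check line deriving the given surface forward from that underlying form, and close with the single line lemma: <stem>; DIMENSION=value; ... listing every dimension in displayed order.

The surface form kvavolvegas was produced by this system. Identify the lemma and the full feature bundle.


underlying: kv-afol-ve-gaz
ASPECT=vo - signalled by the affix -ve
GRD=vo - signalled by the affix kv-
TOR=lu - signalled by the affix -gaz
check: kvafolvegaz -> kvavolvegaz -> kvavolvegas
lemma: afol; ASPECT=vo; GRD=vo; TOR=lu


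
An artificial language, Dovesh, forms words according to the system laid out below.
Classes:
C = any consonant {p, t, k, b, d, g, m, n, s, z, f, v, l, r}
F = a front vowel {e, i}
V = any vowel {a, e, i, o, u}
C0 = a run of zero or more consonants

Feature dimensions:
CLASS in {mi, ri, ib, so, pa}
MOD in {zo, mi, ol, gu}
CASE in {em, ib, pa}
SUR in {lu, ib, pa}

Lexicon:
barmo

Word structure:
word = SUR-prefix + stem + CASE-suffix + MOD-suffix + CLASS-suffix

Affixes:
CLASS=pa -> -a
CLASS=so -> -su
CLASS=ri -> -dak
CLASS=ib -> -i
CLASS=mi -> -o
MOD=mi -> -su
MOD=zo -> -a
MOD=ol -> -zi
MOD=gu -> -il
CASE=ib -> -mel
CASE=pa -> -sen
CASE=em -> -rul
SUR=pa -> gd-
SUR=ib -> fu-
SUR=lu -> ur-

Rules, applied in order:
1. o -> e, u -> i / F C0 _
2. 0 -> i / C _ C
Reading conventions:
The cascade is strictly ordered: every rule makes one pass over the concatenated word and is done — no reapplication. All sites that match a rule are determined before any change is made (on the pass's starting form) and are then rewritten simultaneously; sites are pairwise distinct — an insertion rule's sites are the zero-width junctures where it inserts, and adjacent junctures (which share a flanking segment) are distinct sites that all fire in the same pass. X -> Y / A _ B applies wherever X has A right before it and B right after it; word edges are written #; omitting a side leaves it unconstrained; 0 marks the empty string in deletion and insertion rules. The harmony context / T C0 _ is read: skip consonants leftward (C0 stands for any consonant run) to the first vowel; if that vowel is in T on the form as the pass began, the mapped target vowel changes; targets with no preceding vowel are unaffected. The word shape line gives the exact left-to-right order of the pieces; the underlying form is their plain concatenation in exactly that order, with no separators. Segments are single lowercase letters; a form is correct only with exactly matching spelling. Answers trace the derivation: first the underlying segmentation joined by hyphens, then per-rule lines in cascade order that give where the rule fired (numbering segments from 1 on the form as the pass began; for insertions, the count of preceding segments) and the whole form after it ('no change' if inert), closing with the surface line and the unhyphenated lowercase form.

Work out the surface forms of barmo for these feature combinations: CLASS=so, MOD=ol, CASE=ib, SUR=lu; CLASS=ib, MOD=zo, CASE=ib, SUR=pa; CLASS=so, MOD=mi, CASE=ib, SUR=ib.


cell CLASS=so, MOD=ol, CASE=ib, SUR=lu:
underlying: ur-barmo-mel-zi-su
1. o -> e, u -> i / F C0 _: fires at position(s) 14: urbarmomelzisi
2. 0 -> i / C _ C: inserts after position(s) 2, 5, 10: uribarimomelizisi
surface: uribarimomelizisi

cell CLASS=ib, MOD=zo, CASE=ib, SUR=pa:
underlying: gd-barmo-mel-a-i
1. o -> e, u -> i / F C0 _: no change
2. 0 -> i / C _ C: inserts after position(s) 1, 2, 5: gidibarimomelai
surface: gidibarimomelai

cell CLASS=so, MOD=mi, CASE=ib, SUR=ib:
underlying: fu-barmo-mel-su-su
1. o -> e, u -> i / F C0 _: fires at position(s) 12: fubarmomelsisu
2. 0 -> i / C _ C: inserts after position(s) 5, 10: fubarimomelisisu
surface: fubarimomelisisu


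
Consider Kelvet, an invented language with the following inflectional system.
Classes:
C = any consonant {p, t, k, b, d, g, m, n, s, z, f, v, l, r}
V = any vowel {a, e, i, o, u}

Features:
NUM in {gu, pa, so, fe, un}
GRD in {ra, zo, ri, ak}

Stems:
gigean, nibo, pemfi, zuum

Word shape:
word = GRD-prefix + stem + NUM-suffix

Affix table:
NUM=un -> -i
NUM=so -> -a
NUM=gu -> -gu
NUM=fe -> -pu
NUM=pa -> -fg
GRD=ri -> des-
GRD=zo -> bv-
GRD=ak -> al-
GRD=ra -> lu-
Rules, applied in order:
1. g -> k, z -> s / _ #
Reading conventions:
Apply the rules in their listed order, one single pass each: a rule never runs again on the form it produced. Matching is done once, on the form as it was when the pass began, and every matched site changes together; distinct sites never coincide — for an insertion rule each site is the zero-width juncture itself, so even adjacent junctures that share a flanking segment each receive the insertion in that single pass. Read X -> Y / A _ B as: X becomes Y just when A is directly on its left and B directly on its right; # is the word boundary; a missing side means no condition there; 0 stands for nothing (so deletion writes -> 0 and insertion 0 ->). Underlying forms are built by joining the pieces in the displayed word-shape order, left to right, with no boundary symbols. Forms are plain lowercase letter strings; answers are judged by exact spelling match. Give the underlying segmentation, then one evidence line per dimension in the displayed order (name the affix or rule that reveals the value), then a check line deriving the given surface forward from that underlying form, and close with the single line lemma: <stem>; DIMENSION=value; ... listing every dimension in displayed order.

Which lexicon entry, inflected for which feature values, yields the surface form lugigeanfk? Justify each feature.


underlying: lu-gigean-fg
NUM=pa - signalled by the affix -fg
GRD=ra - signalled by the affix lu-
check: lugigeanfg -> lugigeanfk
lemma: gigean; NUM=pa; GRD=ra
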